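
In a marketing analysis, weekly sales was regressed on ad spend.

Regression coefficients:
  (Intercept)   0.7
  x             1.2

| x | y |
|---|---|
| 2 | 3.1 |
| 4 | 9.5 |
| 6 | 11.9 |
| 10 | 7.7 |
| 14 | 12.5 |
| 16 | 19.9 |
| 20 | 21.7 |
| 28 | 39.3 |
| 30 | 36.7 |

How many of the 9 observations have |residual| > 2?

x=2: ŷ = 0.7 + 1.2·2 = 3.1; r = 3.1 − 3.1 = 0
x=4: ŷ = 0.7 + 1.2·4 = 5.5; r = 9.5 − 5.5 = 4
x=6: ŷ = 0.7 + 1.2·6 = 7.9; r = 11.9 − 7.9 = 4
x=10: ŷ = 0.7 + 1.2·10 = 12.7; r = 7.7 − 12.7 = -5
x=14: ŷ = 0.7 + 1.2·14 = 17.5; r = 12.5 − 17.5 = -5
x=16: ŷ = 0.7 + 1.2·16 = 19.9; r = 19.9 − 19.9 = 0
x=20: ŷ = 0.7 + 1.2·20 = 24.7; r = 21.7 − 24.7 = -3
x=28: ŷ = 0.7 + 1.2·28 = 34.3; r = 39.3 − 34.3 = 5
x=30: ŷ = 0.7 + 1.2·30 = 36.7; r = 36.7 − 36.7 = 0
|r| > 2: x=4 (|r|=4), x=6 (|r|=4), x=10 (|r|=5), x=14 (|r|=5), x=20 (|r|=3), x=28 (|r|=5) → 6

6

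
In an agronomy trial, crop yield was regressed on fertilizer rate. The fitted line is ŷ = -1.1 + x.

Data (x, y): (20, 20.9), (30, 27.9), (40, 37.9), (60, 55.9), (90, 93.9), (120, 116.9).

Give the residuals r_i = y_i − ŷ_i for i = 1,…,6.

x=20: ŷ = -1.1 + 20 = 18.9; r = 20.9 − 18.9 = 2
x=30: ŷ = -1.1 + 30 = 28.9; r = 27.9 − 28.9 = -1
x=40: ŷ = -1.1 + 40 = 38.9; r = 37.9 − 38.9 = -1
x=60: ŷ = -1.1 + 60 = 58.9; r = 55.9 − 58.9 = -3
x=90: ŷ = -1.1 + 90 = 88.9; r = 93.9 − 88.9 = 5
x=120: ŷ = -1.1 + 120 = 118.9; r = 116.9 − 118.9 = -2

2, -1, -1, -3, 5, -2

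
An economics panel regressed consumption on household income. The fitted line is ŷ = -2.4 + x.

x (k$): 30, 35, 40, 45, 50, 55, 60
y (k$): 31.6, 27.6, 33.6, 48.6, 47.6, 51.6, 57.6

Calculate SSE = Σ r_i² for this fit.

x=30: ŷ = -2.4 + 30 = 27.6; r = 31.6 − 27.6 = 4
x=35: ŷ = -2.4 + 35 = 32.6; r = 27.6 − 32.6 = -5
x=40: ŷ = -2.4 + 40 = 37.6; r = 33.6 − 37.6 = -4
x=45: ŷ = -2.4 + 45 = 42.6; r = 48.6 − 42.6 = 6
x=50: ŷ = -2.4 + 50 = 47.6; r = 47.6 − 47.6 = 0
x=55: ŷ = -2.4 + 55 = 52.6; r = 51.6 − 52.6 = -1
x=60: ŷ = -2.4 + 60 = 57.6; r = 57.6 − 57.6 = 0
SSE = 16 + 25 + 16 + 36 + 0 + 1 + 0 = 94

SSE = 94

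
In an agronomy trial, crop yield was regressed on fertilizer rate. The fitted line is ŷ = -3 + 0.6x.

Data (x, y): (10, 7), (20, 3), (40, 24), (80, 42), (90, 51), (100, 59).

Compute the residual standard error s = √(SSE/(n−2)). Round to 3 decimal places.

x=10: ŷ = -3 + 0.6·10 = 3; e = 7 − 3 = 4
x=20: ŷ = -3 + 0.6·20 = 9; e = 3 − 9 = -6
x=40: ŷ = -3 + 0.6·40 = 21; e = 24 − 21 = 3
x=80: ŷ = -3 + 0.6·80 = 45; e = 42 − 45 = -3
x=90: ŷ = -3 + 0.6·90 = 51; e = 51 − 51 = 0
x=100: ŷ = -3 + 0.6·100 = 57; e = 59 − 57 = 2
SSE = 16 + 36 + 9 + 9 + 0 + 4 = 74
s = √(74/4) = √18.5 ≈ 4.301

s = 4.301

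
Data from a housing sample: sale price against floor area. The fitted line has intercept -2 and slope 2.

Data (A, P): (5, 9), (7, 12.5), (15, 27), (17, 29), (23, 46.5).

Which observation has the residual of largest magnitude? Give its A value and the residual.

A=5: P̂ = -2 + 2·5 = 8; r = 9 − 8 = 1
A=7: P̂ = -2 + 2·7 = 12; r = 12.5 − 12 = 0.5
A=15: P̂ = -2 + 2·15 = 28; r = 27 − 28 = -1
A=17: P̂ = -2 + 2·17 = 32; r = 29 − 32 = -3
A=23: P̂ = -2 + 2·23 = 44; r = 46.5 − 44 = 2.5
Largest |r| is 3 at A = 17, residual -3.

A = 17, r = -3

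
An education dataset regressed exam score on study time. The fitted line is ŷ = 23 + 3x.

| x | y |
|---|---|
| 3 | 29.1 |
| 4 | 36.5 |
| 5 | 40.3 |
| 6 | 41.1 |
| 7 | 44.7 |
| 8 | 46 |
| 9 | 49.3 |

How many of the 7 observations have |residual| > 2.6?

1

x=3: ŷ = 23 + 3·3 = 32; e = 29.1 − 32 = -2.9
x=4: ŷ = 23 + 3·4 = 35; e = 36.5 − 35 = 1.5
x=5: ŷ = 23 + 3·5 = 38; e = 40.3 − 38 = 2.3
x=6: ŷ = 23 + 3·6 = 41; e = 41.1 − 41 = 0.1
x=7: ŷ = 23 + 3·7 = 44; e = 44.7 − 44 = 0.7
x=8: ŷ = 23 + 3·8 = 47; e = 46 − 47 = -1
x=9: ŷ = 23 + 3·9 = 50; e = 49.3 − 50 = -0.7
|e| > 2.6: x=3 (|e|=2.9) → 1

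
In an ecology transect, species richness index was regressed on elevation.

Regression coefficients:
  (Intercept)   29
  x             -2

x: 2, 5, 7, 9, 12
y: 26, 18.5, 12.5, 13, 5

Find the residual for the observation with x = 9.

r = 2

ŷ = 29 − 2·9 = 11
r = 13 − 11 = 2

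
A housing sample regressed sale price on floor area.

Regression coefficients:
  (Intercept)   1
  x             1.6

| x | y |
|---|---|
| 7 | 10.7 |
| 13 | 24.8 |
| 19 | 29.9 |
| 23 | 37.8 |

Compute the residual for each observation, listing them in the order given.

x=7: ŷ = 1 + 1.6·7 = 12.2; e = 10.7 − 12.2 = -1.5
x=13: ŷ = 1 + 1.6·13 = 21.8; e = 24.8 − 21.8 = 3
x=19: ŷ = 1 + 1.6·19 = 31.4; e = 29.9 − 31.4 = -1.5
x=23: ŷ = 1 + 1.6·23 = 37.8; e = 37.8 − 37.8 = 0

-1.5, 3, -1.5, 0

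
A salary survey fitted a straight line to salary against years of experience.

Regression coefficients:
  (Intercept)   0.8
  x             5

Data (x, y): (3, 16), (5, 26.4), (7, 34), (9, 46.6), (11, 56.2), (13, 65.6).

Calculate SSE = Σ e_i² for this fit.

x=3: ŷ = 0.8 + 5·3 = 15.8; e = 16 − 15.8 = 0.2
x=5: ŷ = 0.8 + 5·5 = 25.8; e = 26.4 − 25.8 = 0.6
x=7: ŷ = 0.8 + 5·7 = 35.8; e = 34 − 35.8 = -1.8
x=9: ŷ = 0.8 + 5·9 = 45.8; e = 46.6 − 45.8 = 0.8
x=11: ŷ = 0.8 + 5·11 = 55.8; e = 56.2 − 55.8 = 0.4
x=13: ŷ = 0.8 + 5·13 = 65.8; e = 65.6 − 65.8 = -0.2
SSE = 0.04 + 0.36 + 3.24 + 0.64 + 0.16 + 0.04 = 4.48

SSE = 4.48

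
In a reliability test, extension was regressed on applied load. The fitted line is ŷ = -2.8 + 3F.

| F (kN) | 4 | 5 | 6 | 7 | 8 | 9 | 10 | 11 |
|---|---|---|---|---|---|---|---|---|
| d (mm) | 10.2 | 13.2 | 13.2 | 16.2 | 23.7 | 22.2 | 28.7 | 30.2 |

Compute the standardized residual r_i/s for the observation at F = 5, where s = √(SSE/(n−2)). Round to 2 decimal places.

F=4: ŷ = -2.8 + 3·4 = 9.2; r = 10.2 − 9.2 = 1
F=5: ŷ = -2.8 + 3·5 = 12.2; r = 13.2 − 12.2 = 1
F=6: ŷ = -2.8 + 3·6 = 15.2; r = 13.2 − 15.2 = -2
F=7: ŷ = -2.8 + 3·7 = 18.2; r = 16.2 − 18.2 = -2
F=8: ŷ = -2.8 + 3·8 = 21.2; r = 23.7 − 21.2 = 2.5
F=9: ŷ = -2.8 + 3·9 = 24.2; r = 22.2 − 24.2 = -2
F=10: ŷ = -2.8 + 3·10 = 27.2; r = 28.7 − 27.2 = 1.5
F=11: ŷ = -2.8 + 3·11 = 30.2; r = 30.2 − 30.2 = 0
SSE = 1 + 1 + 4 + 4 + 6.25 + 4 + 2.25 + 0 = 22.5
s = √(22.5/6) = 1.93649
r/s = 1 / 1.93649 = 0.52

0.52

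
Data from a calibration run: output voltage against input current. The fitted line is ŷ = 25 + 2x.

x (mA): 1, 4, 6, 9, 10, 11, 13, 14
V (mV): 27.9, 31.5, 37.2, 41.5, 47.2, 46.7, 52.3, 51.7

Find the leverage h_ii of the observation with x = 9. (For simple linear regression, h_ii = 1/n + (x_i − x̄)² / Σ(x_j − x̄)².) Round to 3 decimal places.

h = 0.127

x̄ = (1 + 4 + 6 + 9 + 10 + 11 + 13 + 14)/8 = 8.5
Σ(x − x̄)² = 56.25 + 20.25 + 6.25 + 0.25 + 2.25 + 6.25 + 20.25 + 30.25 = 142
h = 1/8 + (0.5)²/142 = 0.125 + 0.00176056 = 0.127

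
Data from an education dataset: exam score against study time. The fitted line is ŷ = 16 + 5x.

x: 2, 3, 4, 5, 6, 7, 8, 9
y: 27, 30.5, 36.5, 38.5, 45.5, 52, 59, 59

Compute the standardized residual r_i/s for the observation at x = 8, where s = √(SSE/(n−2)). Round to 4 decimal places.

x=2: ŷ = 16 + 5·2 = 26; r = 27 − 26 = 1
x=3: ŷ = 16 + 5·3 = 31; r = 30.5 − 31 = -0.5
x=4: ŷ = 16 + 5·4 = 36; r = 36.5 − 36 = 0.5
x=5: ŷ = 16 + 5·5 = 41; r = 38.5 − 41 = -2.5
x=6: ŷ = 16 + 5·6 = 46; r = 45.5 − 46 = -0.5
x=7: ŷ = 16 + 5·7 = 51; r = 52 − 51 = 1
x=8: ŷ = 16 + 5·8 = 56; r = 59 − 56 = 3
x=9: ŷ = 16 + 5·9 = 61; r = 59 − 61 = -2
SSE = 1 + 0.25 + 0.25 + 6.25 + 0.25 + 1 + 9 + 4 = 22
s = √(22/6) = 1.91485
r/s = 3 / 1.91485 = 1.5667

1.5667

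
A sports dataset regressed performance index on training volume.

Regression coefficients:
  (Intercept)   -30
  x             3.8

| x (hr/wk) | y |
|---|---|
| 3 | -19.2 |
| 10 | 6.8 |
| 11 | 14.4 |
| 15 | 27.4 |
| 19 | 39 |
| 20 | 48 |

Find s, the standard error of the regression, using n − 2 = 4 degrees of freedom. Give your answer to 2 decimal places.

s = 2.40

x=3: ŷ = -30 + 3.8·3 = -18.6; e = -19.2 − (-18.6) = -0.6
x=10: ŷ = -30 + 3.8·10 = 8; e = 6.8 − 8 = -1.2
x=11: ŷ = -30 + 3.8·11 = 11.8; e = 14.4 − 11.8 = 2.6
x=15: ŷ = -30 + 3.8·15 = 27; e = 27.4 − 27 = 0.4
x=19: ŷ = -30 + 3.8·19 = 42.2; e = 39 − 42.2 = -3.2
x=20: ŷ = -30 + 3.8·20 = 46; e = 48 − 46 = 2
SSE = 0.36 + 1.44 + 6.76 + 0.16 + 10.24 + 4 = 22.96
s = √(22.96/4) = √5.74 ≈ 2.40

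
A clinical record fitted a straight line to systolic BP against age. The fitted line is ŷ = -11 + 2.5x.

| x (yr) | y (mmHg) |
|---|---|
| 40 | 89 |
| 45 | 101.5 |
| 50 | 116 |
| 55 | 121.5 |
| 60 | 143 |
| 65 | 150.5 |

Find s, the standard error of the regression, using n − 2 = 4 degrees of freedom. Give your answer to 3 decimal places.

x=40: ŷ = -11 + 2.5·40 = 89; r = 89 − 89 = 0
x=45: ŷ = -11 + 2.5·45 = 101.5; r = 101.5 − 101.5 = 0
x=50: ŷ = -11 + 2.5·50 = 114; r = 116 − 114 = 2
x=55: ŷ = -11 + 2.5·55 = 126.5; r = 121.5 − 126.5 = -5
x=60: ŷ = -11 + 2.5·60 = 139; r = 143 − 139 = 4
x=65: ŷ = -11 + 2.5·65 = 151.5; r = 150.5 − 151.5 = -1
SSE = 0 + 0 + 4 + 25 + 16 + 1 = 46
s = √(46/4) = √11.5 ≈ 3.391

s = 3.391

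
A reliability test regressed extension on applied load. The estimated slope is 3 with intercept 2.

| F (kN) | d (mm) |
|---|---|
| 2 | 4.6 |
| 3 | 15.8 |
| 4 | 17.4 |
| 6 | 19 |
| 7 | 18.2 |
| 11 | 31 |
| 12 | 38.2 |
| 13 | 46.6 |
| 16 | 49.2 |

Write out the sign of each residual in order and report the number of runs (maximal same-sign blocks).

5 runs

F=2: ŷ = 2 + 3·2 = 8; r = 4.6 − 8 = -3.4
F=3: ŷ = 2 + 3·3 = 11; r = 15.8 − 11 = 4.8
F=4: ŷ = 2 + 3·4 = 14; r = 17.4 − 14 = 3.4
F=6: ŷ = 2 + 3·6 = 20; r = 19 − 20 = -1
F=7: ŷ = 2 + 3·7 = 23; r = 18.2 − 23 = -4.8
F=11: ŷ = 2 + 3·11 = 35; r = 31 − 35 = -4
F=12: ŷ = 2 + 3·12 = 38; r = 38.2 − 38 = 0.2
F=13: ŷ = 2 + 3·13 = 41; r = 46.6 − 41 = 5.6
F=16: ŷ = 2 + 3·16 = 50; r = 49.2 − 50 = -0.8
Signs: − + + − − − + + −
Runs: −×1, +×2, −×3, +×2, −×1 → 5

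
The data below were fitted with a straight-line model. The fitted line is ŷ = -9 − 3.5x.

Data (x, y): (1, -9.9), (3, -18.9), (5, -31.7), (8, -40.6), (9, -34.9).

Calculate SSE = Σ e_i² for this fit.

SSE = 78.48

x=1: ŷ = -9 − 3.5·1 = -12.5; e = -9.9 − (-12.5) = 2.6
x=3: ŷ = -9 − 3.5·3 = -19.5; e = -18.9 − (-19.5) = 0.6
x=5: ŷ = -9 − 3.5·5 = -26.5; e = -31.7 − (-26.5) = -5.2
x=8: ŷ = -9 − 3.5·8 = -37; e = -40.6 − (-37) = -3.6
x=9: ŷ = -9 − 3.5·9 = -40.5; e = -34.9 − (-40.5) = 5.6
SSE = 6.76 + 0.36 + 27.04 + 12.96 + 31.36 = 78.48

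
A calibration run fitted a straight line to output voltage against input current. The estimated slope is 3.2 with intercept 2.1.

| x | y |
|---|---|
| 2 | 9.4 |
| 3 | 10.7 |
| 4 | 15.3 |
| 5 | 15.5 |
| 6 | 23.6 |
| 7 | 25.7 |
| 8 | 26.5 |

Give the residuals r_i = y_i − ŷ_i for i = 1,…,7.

0.9, -1, 0.4, -2.6, 2.3, 1.2, -1.2

x=2: ŷ = 2.1 + 3.2·2 = 8.5; r = 9.4 − 8.5 = 0.9
x=3: ŷ = 2.1 + 3.2·3 = 11.7; r = 10.7 − 11.7 = -1
x=4: ŷ = 2.1 + 3.2·4 = 14.9; r = 15.3 − 14.9 = 0.4
x=5: ŷ = 2.1 + 3.2·5 = 18.1; r = 15.5 − 18.1 = -2.6
x=6: ŷ = 2.1 + 3.2·6 = 21.3; r = 23.6 − 21.3 = 2.3
x=7: ŷ = 2.1 + 3.2·7 = 24.5; r = 25.7 − 24.5 = 1.2
x=8: ŷ = 2.1 + 3.2·8 = 27.7; r = 26.5 − 27.7 = -1.2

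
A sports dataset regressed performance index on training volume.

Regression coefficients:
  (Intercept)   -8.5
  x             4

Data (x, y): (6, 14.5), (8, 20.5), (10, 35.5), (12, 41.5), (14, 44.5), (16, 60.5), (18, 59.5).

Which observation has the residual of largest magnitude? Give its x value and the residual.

x = 16, r = 5

x=6: ŷ = -8.5 + 4·6 = 15.5; r = 14.5 − 15.5 = -1
x=8: ŷ = -8.5 + 4·8 = 23.5; r = 20.5 − 23.5 = -3
x=10: ŷ = -8.5 + 4·10 = 31.5; r = 35.5 − 31.5 = 4
x=12: ŷ = -8.5 + 4·12 = 39.5; r = 41.5 − 39.5 = 2
x=14: ŷ = -8.5 + 4·14 = 47.5; r = 44.5 − 47.5 = -3
x=16: ŷ = -8.5 + 4·16 = 55.5; r = 60.5 − 55.5 = 5
x=18: ŷ = -8.5 + 4·18 = 63.5; r = 59.5 − 63.5 = -4
Largest |r| is 5 at x = 16, residual 5.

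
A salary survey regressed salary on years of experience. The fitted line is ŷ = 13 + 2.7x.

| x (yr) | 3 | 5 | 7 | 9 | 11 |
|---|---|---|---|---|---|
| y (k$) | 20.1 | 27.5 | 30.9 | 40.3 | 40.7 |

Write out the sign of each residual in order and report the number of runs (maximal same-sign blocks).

5 runs

x=3: ŷ = 13 + 2.7·3 = 21.1; r = 20.1 − 21.1 = -1
x=5: ŷ = 13 + 2.7·5 = 26.5; r = 27.5 − 26.5 = 1
x=7: ŷ = 13 + 2.7·7 = 31.9; r = 30.9 − 31.9 = -1
x=9: ŷ = 13 + 2.7·9 = 37.3; r = 40.3 − 37.3 = 3
x=11: ŷ = 13 + 2.7·11 = 42.7; r = 40.7 − 42.7 = -2
Signs: − + − + −
Runs: −×1, +×1, −×1, +×1, −×1 → 5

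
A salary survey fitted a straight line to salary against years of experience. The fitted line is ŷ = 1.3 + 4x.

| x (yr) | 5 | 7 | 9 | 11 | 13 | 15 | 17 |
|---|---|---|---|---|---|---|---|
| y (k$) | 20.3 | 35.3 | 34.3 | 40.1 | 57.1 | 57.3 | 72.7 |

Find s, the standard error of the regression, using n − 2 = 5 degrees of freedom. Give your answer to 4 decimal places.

s = 4.7967

x=5: ŷ = 1.3 + 4·5 = 21.3; e = 20.3 − 21.3 = -1
x=7: ŷ = 1.3 + 4·7 = 29.3; e = 35.3 − 29.3 = 6
x=9: ŷ = 1.3 + 4·9 = 37.3; e = 34.3 − 37.3 = -3
x=11: ŷ = 1.3 + 4·11 = 45.3; e = 40.1 − 45.3 = -5.2
x=13: ŷ = 1.3 + 4·13 = 53.3; e = 57.1 − 53.3 = 3.8
x=15: ŷ = 1.3 + 4·15 = 61.3; e = 57.3 − 61.3 = -4
x=17: ŷ = 1.3 + 4·17 = 69.3; e = 72.7 − 69.3 = 3.4
SSE = 1 + 36 + 9 + 27.04 + 14.44 + 16 + 11.56 = 115.04
s = √(115.04/5) = √23.008 ≈ 4.7967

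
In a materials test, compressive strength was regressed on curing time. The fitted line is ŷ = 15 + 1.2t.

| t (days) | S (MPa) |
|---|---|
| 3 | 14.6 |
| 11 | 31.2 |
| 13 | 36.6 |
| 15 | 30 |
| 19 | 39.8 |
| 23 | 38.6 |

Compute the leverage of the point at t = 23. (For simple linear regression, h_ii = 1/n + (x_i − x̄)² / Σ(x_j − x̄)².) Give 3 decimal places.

h = 0.507

t̄ = (3 + 11 + 13 + 15 + 19 + 23)/6 = 14
Σ(t − t̄)² = 121 + 9 + 1 + 1 + 25 + 81 = 238
h = 1/6 + (9)²/238 = 0.166667 + 0.340336 = 0.507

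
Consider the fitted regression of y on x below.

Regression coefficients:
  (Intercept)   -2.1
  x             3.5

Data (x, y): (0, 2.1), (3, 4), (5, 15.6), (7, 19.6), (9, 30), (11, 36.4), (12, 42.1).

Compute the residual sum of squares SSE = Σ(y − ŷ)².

x=0: ŷ = -2.1 + 3.5·0 = -2.1; r = 2.1 − (-2.1) = 4.2
x=3: ŷ = -2.1 + 3.5·3 = 8.4; r = 4 − 8.4 = -4.4
x=5: ŷ = -2.1 + 3.5·5 = 15.4; r = 15.6 − 15.4 = 0.2
x=7: ŷ = -2.1 + 3.5·7 = 22.4; r = 19.6 − 22.4 = -2.8
x=9: ŷ = -2.1 + 3.5·9 = 29.4; r = 30 − 29.4 = 0.6
x=11: ŷ = -2.1 + 3.5·11 = 36.4; r = 36.4 − 36.4 = 0
x=12: ŷ = -2.1 + 3.5·12 = 39.9; r = 42.1 − 39.9 = 2.2
SSE = 17.64 + 19.36 + 0.04 + 7.84 + 0.36 + 0 + 4.84 = 50.08

SSE = 50.08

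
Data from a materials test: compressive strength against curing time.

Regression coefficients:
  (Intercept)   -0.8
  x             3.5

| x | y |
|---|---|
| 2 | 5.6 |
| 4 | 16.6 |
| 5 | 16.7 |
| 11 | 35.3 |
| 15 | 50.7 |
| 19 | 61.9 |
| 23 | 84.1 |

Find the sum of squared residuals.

x=2: ŷ = -0.8 + 3.5·2 = 6.2; e = 5.6 − 6.2 = -0.6
x=4: ŷ = -0.8 + 3.5·4 = 13.2; e = 16.6 − 13.2 = 3.4
x=5: ŷ = -0.8 + 3.5·5 = 16.7; e = 16.7 − 16.7 = 0
x=11: ŷ = -0.8 + 3.5·11 = 37.7; e = 35.3 − 37.7 = -2.4
x=15: ŷ = -0.8 + 3.5·15 = 51.7; e = 50.7 − 51.7 = -1
x=19: ŷ = -0.8 + 3.5·19 = 65.7; e = 61.9 − 65.7 = -3.8
x=23: ŷ = -0.8 + 3.5·23 = 79.7; e = 84.1 − 79.7 = 4.4
SSE = 0.36 + 11.56 + 0 + 5.76 + 1 + 14.44 + 19.36 = 52.48

SSE = 52.48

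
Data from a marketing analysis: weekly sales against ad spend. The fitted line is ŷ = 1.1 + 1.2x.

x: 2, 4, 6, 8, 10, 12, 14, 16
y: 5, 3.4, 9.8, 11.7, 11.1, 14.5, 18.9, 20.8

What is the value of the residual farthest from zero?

e = -2.5

x=2: ŷ = 1.1 + 1.2·2 = 3.5; e = 5 − 3.5 = 1.5
x=4: ŷ = 1.1 + 1.2·4 = 5.9; e = 3.4 − 5.9 = -2.5
x=6: ŷ = 1.1 + 1.2·6 = 8.3; e = 9.8 − 8.3 = 1.5
x=8: ŷ = 1.1 + 1.2·8 = 10.7; e = 11.7 − 10.7 = 1
x=10: ŷ = 1.1 + 1.2·10 = 13.1; e = 11.1 − 13.1 = -2
x=12: ŷ = 1.1 + 1.2·12 = 15.5; e = 14.5 − 15.5 = -1
x=14: ŷ = 1.1 + 1.2·14 = 17.9; e = 18.9 − 17.9 = 1
x=16: ŷ = 1.1 + 1.2·16 = 20.3; e = 20.8 − 20.3 = 0.5
Largest |e| is 2.5 at x = 4, residual -2.5.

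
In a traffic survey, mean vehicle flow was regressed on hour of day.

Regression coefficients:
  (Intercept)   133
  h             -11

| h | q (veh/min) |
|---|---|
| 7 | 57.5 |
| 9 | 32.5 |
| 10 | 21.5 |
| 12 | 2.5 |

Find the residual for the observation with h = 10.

q̂ = 133 − 11·10 = 23
e = 21.5 − 23 = -1.5

e = -1.5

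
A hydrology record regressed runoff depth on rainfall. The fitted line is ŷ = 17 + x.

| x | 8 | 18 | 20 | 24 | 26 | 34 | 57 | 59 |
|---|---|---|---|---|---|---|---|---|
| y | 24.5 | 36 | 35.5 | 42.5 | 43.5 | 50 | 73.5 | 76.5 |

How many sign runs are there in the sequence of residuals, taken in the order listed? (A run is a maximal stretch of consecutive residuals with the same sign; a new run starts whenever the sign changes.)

6 runs

x=8: ŷ = 17 + 8 = 25; e = 24.5 − 25 = -0.5
x=18: ŷ = 17 + 18 = 35; e = 36 − 35 = 1
x=20: ŷ = 17 + 20 = 37; e = 35.5 − 37 = -1.5
x=24: ŷ = 17 + 24 = 41; e = 42.5 − 41 = 1.5
x=26: ŷ = 17 + 26 = 43; e = 43.5 − 43 = 0.5
x=34: ŷ = 17 + 34 = 51; e = 50 − 51 = -1
x=57: ŷ = 17 + 57 = 74; e = 73.5 − 74 = -0.5
x=59: ŷ = 17 + 59 = 76; e = 76.5 − 76 = 0.5
Signs: − + − + + − − +
Runs: −×1, +×1, −×1, +×2, −×2, +×1 → 6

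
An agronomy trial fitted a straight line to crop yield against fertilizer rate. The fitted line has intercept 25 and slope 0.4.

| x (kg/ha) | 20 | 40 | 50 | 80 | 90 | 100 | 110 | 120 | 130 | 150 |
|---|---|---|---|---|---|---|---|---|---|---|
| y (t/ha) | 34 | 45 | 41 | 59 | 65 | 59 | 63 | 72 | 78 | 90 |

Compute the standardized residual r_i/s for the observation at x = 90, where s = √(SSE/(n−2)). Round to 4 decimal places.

0.9177

x=20: ŷ = 25 + 0.4·20 = 33; r = 34 − 33 = 1
x=40: ŷ = 25 + 0.4·40 = 41; r = 45 − 41 = 4
x=50: ŷ = 25 + 0.4·50 = 45; r = 41 − 45 = -4
x=80: ŷ = 25 + 0.4·80 = 57; r = 59 − 57 = 2
x=90: ŷ = 25 + 0.4·90 = 61; r = 65 − 61 = 4
x=100: ŷ = 25 + 0.4·100 = 65; r = 59 − 65 = -6
x=110: ŷ = 25 + 0.4·110 = 69; r = 63 − 69 = -6
x=120: ŷ = 25 + 0.4·120 = 73; r = 72 − 73 = -1
x=130: ŷ = 25 + 0.4·130 = 77; r = 78 − 77 = 1
x=150: ŷ = 25 + 0.4·150 = 85; r = 90 − 85 = 5
SSE = 1 + 16 + 16 + 4 + 16 + 36 + 36 + 1 + 1 + 25 = 152
s = √(152/8) = 4.3589
r/s = 4 / 4.3589 = 0.9177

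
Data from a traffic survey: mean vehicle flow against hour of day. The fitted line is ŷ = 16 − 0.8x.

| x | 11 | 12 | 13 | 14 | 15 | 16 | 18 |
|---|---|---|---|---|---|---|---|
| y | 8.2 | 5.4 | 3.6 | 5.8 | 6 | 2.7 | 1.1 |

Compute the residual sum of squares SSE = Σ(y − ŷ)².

SSE = 11.5

x=11: ŷ = 16 − 0.8·11 = 7.2; r = 8.2 − 7.2 = 1
x=12: ŷ = 16 − 0.8·12 = 6.4; r = 5.4 − 6.4 = -1
x=13: ŷ = 16 − 0.8·13 = 5.6; r = 3.6 − 5.6 = -2
x=14: ŷ = 16 − 0.8·14 = 4.8; r = 5.8 − 4.8 = 1
x=15: ŷ = 16 − 0.8·15 = 4; r = 6 − 4 = 2
x=16: ŷ = 16 − 0.8·16 = 3.2; r = 2.7 − 3.2 = -0.5
x=18: ŷ = 16 − 0.8·18 = 1.6; r = 1.1 − 1.6 = -0.5
SSE = 1 + 1 + 4 + 1 + 4 + 0.25 + 0.25 = 11.5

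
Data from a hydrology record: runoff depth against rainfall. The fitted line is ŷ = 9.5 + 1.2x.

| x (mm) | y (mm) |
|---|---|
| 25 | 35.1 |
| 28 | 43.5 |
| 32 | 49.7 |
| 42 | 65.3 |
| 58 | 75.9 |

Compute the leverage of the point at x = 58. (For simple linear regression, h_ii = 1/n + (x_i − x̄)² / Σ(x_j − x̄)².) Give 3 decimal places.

x̄ = (25 + 28 + 32 + 42 + 58)/5 = 37
Σ(x − x̄)² = 144 + 81 + 25 + 25 + 441 = 716
h = 1/5 + (21)²/716 = 0.2 + 0.615922 = 0.816

h = 0.816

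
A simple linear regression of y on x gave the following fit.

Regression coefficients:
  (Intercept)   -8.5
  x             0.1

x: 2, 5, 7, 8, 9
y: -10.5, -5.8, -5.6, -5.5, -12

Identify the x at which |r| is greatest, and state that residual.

x=2: ŷ = -8.5 + 0.1·2 = -8.3; r = -10.5 − (-8.3) = -2.2
x=5: ŷ = -8.5 + 0.1·5 = -8; r = -5.8 − (-8) = 2.2
x=7: ŷ = -8.5 + 0.1·7 = -7.8; r = -5.6 − (-7.8) = 2.2
x=8: ŷ = -8.5 + 0.1·8 = -7.7; r = -5.5 − (-7.7) = 2.2
x=9: ŷ = -8.5 + 0.1·9 = -7.6; r = -12 − (-7.6) = -4.4
Largest |r| is 4.4 at x = 9, residual -4.4.

x = 9, r = -4.4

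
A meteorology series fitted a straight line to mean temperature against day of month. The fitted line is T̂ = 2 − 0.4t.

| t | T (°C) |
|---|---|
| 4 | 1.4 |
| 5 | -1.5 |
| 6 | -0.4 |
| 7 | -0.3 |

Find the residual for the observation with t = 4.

T̂ = 2 − 0.4·4 = 0.4
e = 1.4 − 0.4 = 1

e = 1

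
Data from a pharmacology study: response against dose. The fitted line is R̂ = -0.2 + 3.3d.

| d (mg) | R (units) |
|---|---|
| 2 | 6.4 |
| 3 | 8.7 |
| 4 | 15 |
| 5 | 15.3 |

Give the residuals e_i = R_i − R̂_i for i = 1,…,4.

d=2: R̂ = -0.2 + 3.3·2 = 6.4; e = 6.4 − 6.4 = 0
d=3: R̂ = -0.2 + 3.3·3 = 9.7; e = 8.7 − 9.7 = -1
d=4: R̂ = -0.2 + 3.3·4 = 13; e = 15 − 13 = 2
d=5: R̂ = -0.2 + 3.3·5 = 16.3; e = 15.3 − 16.3 = -1

0, -1, 2, -1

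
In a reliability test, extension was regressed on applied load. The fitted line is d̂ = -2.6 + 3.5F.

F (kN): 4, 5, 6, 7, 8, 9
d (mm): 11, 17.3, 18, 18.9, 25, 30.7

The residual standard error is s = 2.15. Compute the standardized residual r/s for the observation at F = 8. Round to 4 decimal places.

d̂ = -2.6 + 3.5·8 = 25.4
r = 25 − 25.4 = -0.4
r/s = -0.4 / 2.15 = -0.1860

-0.1860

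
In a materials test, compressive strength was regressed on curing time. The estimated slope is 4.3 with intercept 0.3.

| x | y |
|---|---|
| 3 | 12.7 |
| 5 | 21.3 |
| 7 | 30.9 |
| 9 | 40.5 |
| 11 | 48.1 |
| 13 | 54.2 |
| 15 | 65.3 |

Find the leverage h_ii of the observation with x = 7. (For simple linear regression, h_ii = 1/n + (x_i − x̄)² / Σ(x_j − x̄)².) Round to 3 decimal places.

x̄ = (3 + 5 + 7 + 9 + 11 + 13 + 15)/7 = 9
Σ(x − x̄)² = 36 + 16 + 4 + 0 + 4 + 16 + 36 = 112
h = 1/7 + (-2)²/112 = 0.142857 + 0.0357143 = 0.179

h = 0.179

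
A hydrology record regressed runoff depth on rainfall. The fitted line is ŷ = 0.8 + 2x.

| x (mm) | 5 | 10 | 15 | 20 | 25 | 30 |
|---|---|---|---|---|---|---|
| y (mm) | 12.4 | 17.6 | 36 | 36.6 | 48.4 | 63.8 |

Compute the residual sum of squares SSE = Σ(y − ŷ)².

x=5: ŷ = 0.8 + 2·5 = 10.8; r = 12.4 − 10.8 = 1.6
x=10: ŷ = 0.8 + 2·10 = 20.8; r = 17.6 − 20.8 = -3.2
x=15: ŷ = 0.8 + 2·15 = 30.8; r = 36 − 30.8 = 5.2
x=20: ŷ = 0.8 + 2·20 = 40.8; r = 36.6 − 40.8 = -4.2
x=25: ŷ = 0.8 + 2·25 = 50.8; r = 48.4 − 50.8 = -2.4
x=30: ŷ = 0.8 + 2·30 = 60.8; r = 63.8 − 60.8 = 3
SSE = 2.56 + 10.24 + 27.04 + 17.64 + 5.76 + 9 = 72.24

SSE = 72.24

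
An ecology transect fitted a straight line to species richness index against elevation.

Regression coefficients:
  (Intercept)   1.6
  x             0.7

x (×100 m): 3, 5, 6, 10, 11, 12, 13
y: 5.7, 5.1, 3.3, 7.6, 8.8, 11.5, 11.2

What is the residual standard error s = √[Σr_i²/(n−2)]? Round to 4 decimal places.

s = 1.6733

x=3: ŷ = 1.6 + 0.7·3 = 3.7; r = 5.7 − 3.7 = 2
x=5: ŷ = 1.6 + 0.7·5 = 5.1; r = 5.1 − 5.1 = 0
x=6: ŷ = 1.6 + 0.7·6 = 5.8; r = 3.3 − 5.8 = -2.5
x=10: ŷ = 1.6 + 0.7·10 = 8.6; r = 7.6 − 8.6 = -1
x=11: ŷ = 1.6 + 0.7·11 = 9.3; r = 8.8 − 9.3 = -0.5
x=12: ŷ = 1.6 + 0.7·12 = 10; r = 11.5 − 10 = 1.5
x=13: ŷ = 1.6 + 0.7·13 = 10.7; r = 11.2 − 10.7 = 0.5
SSE = 4 + 0 + 6.25 + 1 + 0.25 + 2.25 + 0.25 = 14
s = √(14/5) = √2.8 ≈ 1.6733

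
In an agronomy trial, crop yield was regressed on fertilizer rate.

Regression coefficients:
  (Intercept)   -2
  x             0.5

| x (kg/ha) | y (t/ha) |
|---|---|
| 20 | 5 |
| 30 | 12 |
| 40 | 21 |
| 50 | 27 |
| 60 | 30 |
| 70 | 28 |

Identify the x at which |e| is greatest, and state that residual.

x = 70, e = -5

x=20: ŷ = -2 + 0.5·20 = 8; e = 5 − 8 = -3
x=30: ŷ = -2 + 0.5·30 = 13; e = 12 − 13 = -1
x=40: ŷ = -2 + 0.5·40 = 18; e = 21 − 18 = 3
x=50: ŷ = -2 + 0.5·50 = 23; e = 27 − 23 = 4
x=60: ŷ = -2 + 0.5·60 = 28; e = 30 − 28 = 2
x=70: ŷ = -2 + 0.5·70 = 33; e = 28 − 33 = -5
Largest |e| is 5 at x = 70, residual -5.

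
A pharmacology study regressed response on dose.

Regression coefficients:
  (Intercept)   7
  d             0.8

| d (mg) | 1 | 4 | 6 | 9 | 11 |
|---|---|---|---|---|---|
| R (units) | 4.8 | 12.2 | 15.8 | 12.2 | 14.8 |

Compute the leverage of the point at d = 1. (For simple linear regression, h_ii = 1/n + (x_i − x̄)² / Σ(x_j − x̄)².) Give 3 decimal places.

d̄ = (1 + 4 + 6 + 9 + 11)/5 = 6.2
Σ(d − d̄)² = 27.04 + 4.84 + 0.04 + 7.84 + 23.04 = 62.8
h = 1/5 + (-5.2)²/62.8 = 0.2 + 0.430573 = 0.631

h = 0.631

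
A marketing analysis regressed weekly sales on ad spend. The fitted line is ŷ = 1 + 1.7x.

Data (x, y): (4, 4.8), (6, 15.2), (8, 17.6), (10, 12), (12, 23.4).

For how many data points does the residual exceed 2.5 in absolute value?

4

x=4: ŷ = 1 + 1.7·4 = 7.8; e = 4.8 − 7.8 = -3
x=6: ŷ = 1 + 1.7·6 = 11.2; e = 15.2 − 11.2 = 4
x=8: ŷ = 1 + 1.7·8 = 14.6; e = 17.6 − 14.6 = 3
x=10: ŷ = 1 + 1.7·10 = 18; e = 12 − 18 = -6
x=12: ŷ = 1 + 1.7·12 = 21.4; e = 23.4 − 21.4 = 2
|e| > 2.5: x=4 (|e|=3), x=6 (|e|=4), x=8 (|e|=3), x=10 (|e|=6) → 4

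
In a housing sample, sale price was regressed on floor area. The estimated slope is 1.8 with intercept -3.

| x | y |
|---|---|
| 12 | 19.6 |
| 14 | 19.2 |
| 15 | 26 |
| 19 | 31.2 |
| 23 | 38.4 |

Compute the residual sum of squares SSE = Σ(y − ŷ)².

x=12: ŷ = -3 + 1.8·12 = 18.6; e = 19.6 − 18.6 = 1
x=14: ŷ = -3 + 1.8·14 = 22.2; e = 19.2 − 22.2 = -3
x=15: ŷ = -3 + 1.8·15 = 24; e = 26 − 24 = 2
x=19: ŷ = -3 + 1.8·19 = 31.2; e = 31.2 − 31.2 = 0
x=23: ŷ = -3 + 1.8·23 = 38.4; e = 38.4 − 38.4 = 0
SSE = 1 + 9 + 4 + 0 + 0 = 14

SSE = 14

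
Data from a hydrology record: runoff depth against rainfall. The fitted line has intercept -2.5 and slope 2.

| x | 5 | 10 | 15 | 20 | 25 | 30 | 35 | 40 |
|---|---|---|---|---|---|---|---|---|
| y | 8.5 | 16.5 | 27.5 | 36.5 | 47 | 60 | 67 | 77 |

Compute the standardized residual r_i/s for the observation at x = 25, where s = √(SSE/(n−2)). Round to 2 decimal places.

-0.39

x=5: ŷ = -2.5 + 2·5 = 7.5; r = 8.5 − 7.5 = 1
x=10: ŷ = -2.5 + 2·10 = 17.5; r = 16.5 − 17.5 = -1
x=15: ŷ = -2.5 + 2·15 = 27.5; r = 27.5 − 27.5 = 0
x=20: ŷ = -2.5 + 2·20 = 37.5; r = 36.5 − 37.5 = -1
x=25: ŷ = -2.5 + 2·25 = 47.5; r = 47 − 47.5 = -0.5
x=30: ŷ = -2.5 + 2·30 = 57.5; r = 60 − 57.5 = 2.5
x=35: ŷ = -2.5 + 2·35 = 67.5; r = 67 − 67.5 = -0.5
x=40: ŷ = -2.5 + 2·40 = 77.5; r = 77 − 77.5 = -0.5
SSE = 1 + 1 + 0 + 1 + 0.25 + 6.25 + 0.25 + 0.25 = 10
s = √(10/6) = 1.29099
r/s = -0.5 / 1.29099 = -0.39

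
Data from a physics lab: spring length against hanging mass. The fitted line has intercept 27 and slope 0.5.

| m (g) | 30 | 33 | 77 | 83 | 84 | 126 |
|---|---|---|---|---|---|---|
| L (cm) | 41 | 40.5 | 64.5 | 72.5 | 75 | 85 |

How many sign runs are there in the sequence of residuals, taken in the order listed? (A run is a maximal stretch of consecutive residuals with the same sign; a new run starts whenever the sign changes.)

m=30: L̂ = 27 + 0.5·30 = 42; e = 41 − 42 = -1
m=33: L̂ = 27 + 0.5·33 = 43.5; e = 40.5 − 43.5 = -3
m=77: L̂ = 27 + 0.5·77 = 65.5; e = 64.5 − 65.5 = -1
m=83: L̂ = 27 + 0.5·83 = 68.5; e = 72.5 − 68.5 = 4
m=84: L̂ = 27 + 0.5·84 = 69; e = 75 − 69 = 6
m=126: L̂ = 27 + 0.5·126 = 90; e = 85 − 90 = -5
Signs: − − − + + −
Runs: −×3, +×2, −×1 → 3

3 runs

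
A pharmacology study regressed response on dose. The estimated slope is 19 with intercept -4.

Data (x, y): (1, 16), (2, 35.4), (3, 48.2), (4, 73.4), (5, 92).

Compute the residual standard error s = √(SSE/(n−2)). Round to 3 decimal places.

x=1: ŷ = -4 + 19·1 = 15; r = 16 − 15 = 1
x=2: ŷ = -4 + 19·2 = 34; r = 35.4 − 34 = 1.4
x=3: ŷ = -4 + 19·3 = 53; r = 48.2 − 53 = -4.8
x=4: ŷ = -4 + 19·4 = 72; r = 73.4 − 72 = 1.4
x=5: ŷ = -4 + 19·5 = 91; r = 92 − 91 = 1
SSE = 1 + 1.96 + 23.04 + 1.96 + 1 = 28.96
s = √(28.96/3) = √9.65333 ≈ 3.107

s = 3.107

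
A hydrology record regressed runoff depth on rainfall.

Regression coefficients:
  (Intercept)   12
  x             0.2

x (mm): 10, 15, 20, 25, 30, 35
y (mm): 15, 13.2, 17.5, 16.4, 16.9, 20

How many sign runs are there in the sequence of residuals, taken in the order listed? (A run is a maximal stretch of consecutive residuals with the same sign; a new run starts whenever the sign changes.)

x=10: ŷ = 12 + 0.2·10 = 14; r = 15 − 14 = 1
x=15: ŷ = 12 + 0.2·15 = 15; r = 13.2 − 15 = -1.8
x=20: ŷ = 12 + 0.2·20 = 16; r = 17.5 − 16 = 1.5
x=25: ŷ = 12 + 0.2·25 = 17; r = 16.4 − 17 = -0.6
x=30: ŷ = 12 + 0.2·30 = 18; r = 16.9 − 18 = -1.1
x=35: ŷ = 12 + 0.2·35 = 19; r = 20 − 19 = 1
Signs: + − + − − +
Runs: +×1, −×1, +×1, −×2, +×1 → 5

5 runs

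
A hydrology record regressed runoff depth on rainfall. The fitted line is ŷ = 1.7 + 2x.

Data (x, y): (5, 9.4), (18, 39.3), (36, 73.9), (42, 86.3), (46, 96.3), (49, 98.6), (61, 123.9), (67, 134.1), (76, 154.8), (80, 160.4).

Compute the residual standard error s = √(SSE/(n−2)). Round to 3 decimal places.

s = 1.648

x=5: ŷ = 1.7 + 2·5 = 11.7; r = 9.4 − 11.7 = -2.3
x=18: ŷ = 1.7 + 2·18 = 37.7; r = 39.3 − 37.7 = 1.6
x=36: ŷ = 1.7 + 2·36 = 73.7; r = 73.9 − 73.7 = 0.2
x=42: ŷ = 1.7 + 2·42 = 85.7; r = 86.3 − 85.7 = 0.6
x=46: ŷ = 1.7 + 2·46 = 93.7; r = 96.3 − 93.7 = 2.6
x=49: ŷ = 1.7 + 2·49 = 99.7; r = 98.6 − 99.7 = -1.1
x=61: ŷ = 1.7 + 2·61 = 123.7; r = 123.9 − 123.7 = 0.2
x=67: ŷ = 1.7 + 2·67 = 135.7; r = 134.1 − 135.7 = -1.6
x=76: ŷ = 1.7 + 2·76 = 153.7; r = 154.8 − 153.7 = 1.1
x=80: ŷ = 1.7 + 2·80 = 161.7; r = 160.4 − 161.7 = -1.3
SSE = 5.29 + 2.56 + 0.04 + 0.36 + 6.76 + 1.21 + 0.04 + 2.56 + 1.21 + 1.69 = 21.72
s = √(21.72/8) = √2.715 ≈ 1.648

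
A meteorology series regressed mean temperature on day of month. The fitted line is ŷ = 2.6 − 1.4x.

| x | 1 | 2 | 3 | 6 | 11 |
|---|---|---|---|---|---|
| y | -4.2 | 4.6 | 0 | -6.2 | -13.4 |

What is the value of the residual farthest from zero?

r = -5.4

x=1: ŷ = 2.6 − 1.4·1 = 1.2; r = -4.2 − 1.2 = -5.4
x=2: ŷ = 2.6 − 1.4·2 = -0.2; r = 4.6 − (-0.2) = 4.8
x=3: ŷ = 2.6 − 1.4·3 = -1.6; r = 0 − (-1.6) = 1.6
x=6: ŷ = 2.6 − 1.4·6 = -5.8; r = -6.2 − (-5.8) = -0.4
x=11: ŷ = 2.6 − 1.4·11 = -12.8; r = -13.4 − (-12.8) = -0.6
Largest |r| is 5.4 at x = 1, residual -5.4.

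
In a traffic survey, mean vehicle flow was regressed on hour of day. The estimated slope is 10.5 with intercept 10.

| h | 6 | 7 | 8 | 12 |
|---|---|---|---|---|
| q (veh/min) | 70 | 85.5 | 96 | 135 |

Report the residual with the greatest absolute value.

e = -3

h=6: q̂ = 10 + 10.5·6 = 73; e = 70 − 73 = -3
h=7: q̂ = 10 + 10.5·7 = 83.5; e = 85.5 − 83.5 = 2
h=8: q̂ = 10 + 10.5·8 = 94; e = 96 − 94 = 2
h=12: q̂ = 10 + 10.5·12 = 136; e = 135 − 136 = -1
Largest |e| is 3 at h = 6, residual -3.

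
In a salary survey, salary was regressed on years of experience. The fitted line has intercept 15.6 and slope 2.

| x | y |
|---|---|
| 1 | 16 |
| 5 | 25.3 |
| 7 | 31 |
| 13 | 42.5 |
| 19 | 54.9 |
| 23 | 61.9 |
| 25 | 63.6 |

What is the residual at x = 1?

ŷ = 15.6 + 2·1 = 17.6
r = 16 − 17.6 = -1.6

r = -1.6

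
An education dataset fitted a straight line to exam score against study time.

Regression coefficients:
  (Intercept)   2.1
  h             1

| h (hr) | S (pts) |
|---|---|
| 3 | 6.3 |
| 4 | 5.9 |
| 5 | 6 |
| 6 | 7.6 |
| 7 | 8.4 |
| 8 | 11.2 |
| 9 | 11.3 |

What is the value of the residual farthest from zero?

h=3: ŷ = 2.1 + 3 = 5.1; r = 6.3 − 5.1 = 1.2
h=4: ŷ = 2.1 + 4 = 6.1; r = 5.9 − 6.1 = -0.2
h=5: ŷ = 2.1 + 5 = 7.1; r = 6 − 7.1 = -1.1
h=6: ŷ = 2.1 + 6 = 8.1; r = 7.6 − 8.1 = -0.5
h=7: ŷ = 2.1 + 7 = 9.1; r = 8.4 − 9.1 = -0.7
h=8: ŷ = 2.1 + 8 = 10.1; r = 11.2 − 10.1 = 1.1
h=9: ŷ = 2.1 + 9 = 11.1; r = 11.3 − 11.1 = 0.2
Largest |r| is 1.2 at h = 3, residual 1.2.

r = 1.2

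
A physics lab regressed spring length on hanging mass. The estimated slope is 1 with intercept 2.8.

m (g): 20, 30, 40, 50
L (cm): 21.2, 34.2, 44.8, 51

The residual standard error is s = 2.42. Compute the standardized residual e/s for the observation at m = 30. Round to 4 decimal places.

L̂ = 2.8 + 30 = 32.8
e = 34.2 − 32.8 = 1.4
e/s = 1.4 / 2.42 = 0.5785

0.5785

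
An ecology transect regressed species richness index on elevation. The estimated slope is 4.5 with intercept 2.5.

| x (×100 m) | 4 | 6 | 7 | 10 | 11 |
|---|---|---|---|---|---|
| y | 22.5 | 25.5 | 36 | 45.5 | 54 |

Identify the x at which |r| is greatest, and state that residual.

x=4: ŷ = 2.5 + 4.5·4 = 20.5; r = 22.5 − 20.5 = 2
x=6: ŷ = 2.5 + 4.5·6 = 29.5; r = 25.5 − 29.5 = -4
x=7: ŷ = 2.5 + 4.5·7 = 34; r = 36 − 34 = 2
x=10: ŷ = 2.5 + 4.5·10 = 47.5; r = 45.5 − 47.5 = -2
x=11: ŷ = 2.5 + 4.5·11 = 52; r = 54 − 52 = 2
Largest |r| is 4 at x = 6, residual -4.

x = 6, r = -4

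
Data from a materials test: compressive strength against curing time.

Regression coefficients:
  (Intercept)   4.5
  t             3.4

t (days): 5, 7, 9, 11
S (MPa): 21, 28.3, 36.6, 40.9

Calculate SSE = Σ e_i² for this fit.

SSE = 3.5

t=5: ŷ = 4.5 + 3.4·5 = 21.5; e = 21 − 21.5 = -0.5
t=7: ŷ = 4.5 + 3.4·7 = 28.3; e = 28.3 − 28.3 = 0
t=9: ŷ = 4.5 + 3.4·9 = 35.1; e = 36.6 − 35.1 = 1.5
t=11: ŷ = 4.5 + 3.4·11 = 41.9; e = 40.9 − 41.9 = -1
SSE = 0.25 + 0 + 2.25 + 1 = 3.5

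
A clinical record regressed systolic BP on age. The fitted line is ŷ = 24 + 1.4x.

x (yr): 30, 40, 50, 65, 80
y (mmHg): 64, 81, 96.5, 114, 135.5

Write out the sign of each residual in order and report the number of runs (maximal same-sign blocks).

x=30: ŷ = 24 + 1.4·30 = 66; r = 64 − 66 = -2
x=40: ŷ = 24 + 1.4·40 = 80; r = 81 − 80 = 1
x=50: ŷ = 24 + 1.4·50 = 94; r = 96.5 − 94 = 2.5
x=65: ŷ = 24 + 1.4·65 = 115; r = 114 − 115 = -1
x=80: ŷ = 24 + 1.4·80 = 136; r = 135.5 − 136 = -0.5
Signs: − + + − −
Runs: −×1, +×2, −×2 → 3

3 runs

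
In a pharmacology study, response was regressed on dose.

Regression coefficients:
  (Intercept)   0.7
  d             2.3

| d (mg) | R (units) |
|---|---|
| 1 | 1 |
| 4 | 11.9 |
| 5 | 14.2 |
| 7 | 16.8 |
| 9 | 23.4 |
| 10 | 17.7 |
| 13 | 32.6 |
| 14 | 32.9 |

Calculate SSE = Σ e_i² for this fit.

SSE = 56

d=1: R̂ = 0.7 + 2.3·1 = 3; e = 1 − 3 = -2
d=4: R̂ = 0.7 + 2.3·4 = 9.9; e = 11.9 − 9.9 = 2
d=5: R̂ = 0.7 + 2.3·5 = 12.2; e = 14.2 − 12.2 = 2
d=7: R̂ = 0.7 + 2.3·7 = 16.8; e = 16.8 − 16.8 = 0
d=9: R̂ = 0.7 + 2.3·9 = 21.4; e = 23.4 − 21.4 = 2
d=10: R̂ = 0.7 + 2.3·10 = 23.7; e = 17.7 − 23.7 = -6
d=13: R̂ = 0.7 + 2.3·13 = 30.6; e = 32.6 − 30.6 = 2
d=14: R̂ = 0.7 + 2.3·14 = 32.9; e = 32.9 − 32.9 = 0
SSE = 4 + 4 + 4 + 0 + 4 + 36 + 4 + 0 = 56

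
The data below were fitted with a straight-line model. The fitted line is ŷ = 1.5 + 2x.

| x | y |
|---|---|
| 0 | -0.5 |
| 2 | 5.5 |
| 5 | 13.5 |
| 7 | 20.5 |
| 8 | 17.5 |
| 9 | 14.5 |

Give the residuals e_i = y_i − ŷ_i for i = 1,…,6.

x=0: ŷ = 1.5 + 2·0 = 1.5; e = -0.5 − 1.5 = -2
x=2: ŷ = 1.5 + 2·2 = 5.5; e = 5.5 − 5.5 = 0
x=5: ŷ = 1.5 + 2·5 = 11.5; e = 13.5 − 11.5 = 2
x=7: ŷ = 1.5 + 2·7 = 15.5; e = 20.5 − 15.5 = 5
x=8: ŷ = 1.5 + 2·8 = 17.5; e = 17.5 − 17.5 = 0
x=9: ŷ = 1.5 + 2·9 = 19.5; e = 14.5 − 19.5 = -5

-2, 0, 2, 5, 0, -5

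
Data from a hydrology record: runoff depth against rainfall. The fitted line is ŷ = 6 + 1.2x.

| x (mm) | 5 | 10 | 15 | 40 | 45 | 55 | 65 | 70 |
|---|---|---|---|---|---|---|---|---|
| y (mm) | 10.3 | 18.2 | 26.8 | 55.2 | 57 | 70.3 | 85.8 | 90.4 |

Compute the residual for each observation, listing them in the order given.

x=5: ŷ = 6 + 1.2·5 = 12; e = 10.3 − 12 = -1.7
x=10: ŷ = 6 + 1.2·10 = 18; e = 18.2 − 18 = 0.2
x=15: ŷ = 6 + 1.2·15 = 24; e = 26.8 − 24 = 2.8
x=40: ŷ = 6 + 1.2·40 = 54; e = 55.2 − 54 = 1.2
x=45: ŷ = 6 + 1.2·45 = 60; e = 57 − 60 = -3
x=55: ŷ = 6 + 1.2·55 = 72; e = 70.3 − 72 = -1.7
x=65: ŷ = 6 + 1.2·65 = 84; e = 85.8 − 84 = 1.8
x=70: ŷ = 6 + 1.2·70 = 90; e = 90.4 − 90 = 0.4

-1.7, 0.2, 2.8, 1.2, -3, -1.7, 1.8, 0.4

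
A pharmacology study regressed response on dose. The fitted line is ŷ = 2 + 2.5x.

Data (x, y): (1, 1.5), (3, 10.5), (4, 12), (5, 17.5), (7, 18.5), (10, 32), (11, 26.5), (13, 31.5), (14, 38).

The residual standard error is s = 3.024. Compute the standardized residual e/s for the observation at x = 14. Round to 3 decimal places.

0.331

ŷ = 2 + 2.5·14 = 37
e = 38 − 37 = 1
e/s = 1 / 3.024 = 0.331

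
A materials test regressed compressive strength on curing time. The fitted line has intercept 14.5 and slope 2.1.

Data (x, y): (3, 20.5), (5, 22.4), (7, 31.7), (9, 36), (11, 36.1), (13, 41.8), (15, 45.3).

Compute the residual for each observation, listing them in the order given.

-0.3, -2.6, 2.5, 2.6, -1.5, 0, -0.7

x=3: ŷ = 14.5 + 2.1·3 = 20.8; r = 20.5 − 20.8 = -0.3
x=5: ŷ = 14.5 + 2.1·5 = 25; r = 22.4 − 25 = -2.6
x=7: ŷ = 14.5 + 2.1·7 = 29.2; r = 31.7 − 29.2 = 2.5
x=9: ŷ = 14.5 + 2.1·9 = 33.4; r = 36 − 33.4 = 2.6
x=11: ŷ = 14.5 + 2.1·11 = 37.6; r = 36.1 − 37.6 = -1.5
x=13: ŷ = 14.5 + 2.1·13 = 41.8; r = 41.8 − 41.8 = 0
x=15: ŷ = 14.5 + 2.1·15 = 46; r = 45.3 − 46 = -0.7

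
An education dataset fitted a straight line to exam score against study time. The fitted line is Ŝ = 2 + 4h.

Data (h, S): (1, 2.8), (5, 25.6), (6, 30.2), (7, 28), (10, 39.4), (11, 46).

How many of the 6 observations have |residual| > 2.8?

3

h=1: Ŝ = 2 + 4·1 = 6; e = 2.8 − 6 = -3.2
h=5: Ŝ = 2 + 4·5 = 22; e = 25.6 − 22 = 3.6
h=6: Ŝ = 2 + 4·6 = 26; e = 30.2 − 26 = 4.2
h=7: Ŝ = 2 + 4·7 = 30; e = 28 − 30 = -2
h=10: Ŝ = 2 + 4·10 = 42; e = 39.4 − 42 = -2.6
h=11: Ŝ = 2 + 4·11 = 46; e = 46 − 46 = 0
|e| > 2.8: h=1 (|e|=3.2), h=5 (|e|=3.6), h=6 (|e|=4.2) → 3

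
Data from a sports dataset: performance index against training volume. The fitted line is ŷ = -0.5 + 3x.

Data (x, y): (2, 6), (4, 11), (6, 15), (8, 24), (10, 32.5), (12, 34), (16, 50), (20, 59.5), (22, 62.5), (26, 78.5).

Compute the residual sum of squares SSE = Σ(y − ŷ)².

x=2: ŷ = -0.5 + 3·2 = 5.5; r = 6 − 5.5 = 0.5
x=4: ŷ = -0.5 + 3·4 = 11.5; r = 11 − 11.5 = -0.5
x=6: ŷ = -0.5 + 3·6 = 17.5; r = 15 − 17.5 = -2.5
x=8: ŷ = -0.5 + 3·8 = 23.5; r = 24 − 23.5 = 0.5
x=10: ŷ = -0.5 + 3·10 = 29.5; r = 32.5 − 29.5 = 3
x=12: ŷ = -0.5 + 3·12 = 35.5; r = 34 − 35.5 = -1.5
x=16: ŷ = -0.5 + 3·16 = 47.5; r = 50 − 47.5 = 2.5
x=20: ŷ = -0.5 + 3·20 = 59.5; r = 59.5 − 59.5 = 0
x=22: ŷ = -0.5 + 3·22 = 65.5; r = 62.5 − 65.5 = -3
x=26: ŷ = -0.5 + 3·26 = 77.5; r = 78.5 − 77.5 = 1
SSE = 0.25 + 0.25 + 6.25 + 0.25 + 9 + 2.25 + 6.25 + 0 + 9 + 1 = 34.5

SSE = 34.5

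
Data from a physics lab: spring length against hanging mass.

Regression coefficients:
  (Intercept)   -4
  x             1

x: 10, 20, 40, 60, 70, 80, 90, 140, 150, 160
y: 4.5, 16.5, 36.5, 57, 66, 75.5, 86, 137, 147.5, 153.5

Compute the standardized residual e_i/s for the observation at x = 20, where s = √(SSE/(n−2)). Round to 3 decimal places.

x=10: ŷ = -4 + 10 = 6; e = 4.5 − 6 = -1.5
x=20: ŷ = -4 + 20 = 16; e = 16.5 − 16 = 0.5
x=40: ŷ = -4 + 40 = 36; e = 36.5 − 36 = 0.5
x=60: ŷ = -4 + 60 = 56; e = 57 − 56 = 1
x=70: ŷ = -4 + 70 = 66; e = 66 − 66 = 0
x=80: ŷ = -4 + 80 = 76; e = 75.5 − 76 = -0.5
x=90: ŷ = -4 + 90 = 86; e = 86 − 86 = 0
x=140: ŷ = -4 + 140 = 136; e = 137 − 136 = 1
x=150: ŷ = -4 + 150 = 146; e = 147.5 − 146 = 1.5
x=160: ŷ = -4 + 160 = 156; e = 153.5 − 156 = -2.5
SSE = 2.25 + 0.25 + 0.25 + 1 + 0 + 0.25 + 0 + 1 + 2.25 + 6.25 = 13.5
s = √(13.5/8) = 1.29904
e/s = 0.5 / 1.29904 = 0.385

0.385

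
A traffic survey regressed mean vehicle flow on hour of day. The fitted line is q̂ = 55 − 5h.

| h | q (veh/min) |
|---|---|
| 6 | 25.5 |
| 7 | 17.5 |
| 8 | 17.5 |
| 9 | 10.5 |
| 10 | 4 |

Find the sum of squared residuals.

SSE = 14

h=6: q̂ = 55 − 5·6 = 25; e = 25.5 − 25 = 0.5
h=7: q̂ = 55 − 5·7 = 20; e = 17.5 − 20 = -2.5
h=8: q̂ = 55 − 5·8 = 15; e = 17.5 − 15 = 2.5
h=9: q̂ = 55 − 5·9 = 10; e = 10.5 − 10 = 0.5
h=10: q̂ = 55 − 5·10 = 5; e = 4 − 5 = -1
SSE = 0.25 + 6.25 + 6.25 + 0.25 + 1 = 14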